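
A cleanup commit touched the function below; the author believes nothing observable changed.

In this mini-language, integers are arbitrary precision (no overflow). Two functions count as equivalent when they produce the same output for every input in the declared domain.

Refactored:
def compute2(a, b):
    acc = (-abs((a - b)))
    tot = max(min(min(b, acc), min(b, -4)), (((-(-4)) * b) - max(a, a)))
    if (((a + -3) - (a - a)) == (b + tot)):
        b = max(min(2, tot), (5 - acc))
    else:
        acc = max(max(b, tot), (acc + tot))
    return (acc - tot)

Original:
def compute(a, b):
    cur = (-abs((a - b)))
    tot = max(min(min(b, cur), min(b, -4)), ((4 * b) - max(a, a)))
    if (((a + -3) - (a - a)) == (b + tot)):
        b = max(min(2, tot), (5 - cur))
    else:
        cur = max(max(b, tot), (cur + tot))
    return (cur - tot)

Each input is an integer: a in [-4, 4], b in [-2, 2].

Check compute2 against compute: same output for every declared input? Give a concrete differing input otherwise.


This is a faithful refactor — local variable names differ, but the computed results match everywhere.
Tracing a=-3, b=-2: compute: cur becomes -1; next tot becomes -4; next (((a + -3) - (a - a)) == (b + tot)) evaluates to true; next b becomes 6; next final value 3 | compute2: acc becomes -1; next tot becomes -4; next (((a + -3) - (a - a)) == (b + tot)) evaluates to true; next b becomes 6; next final value 3 — matching result 3.
Sweeping the whole domain (45 inputs) finds no disagreement.
verdict: equivalent


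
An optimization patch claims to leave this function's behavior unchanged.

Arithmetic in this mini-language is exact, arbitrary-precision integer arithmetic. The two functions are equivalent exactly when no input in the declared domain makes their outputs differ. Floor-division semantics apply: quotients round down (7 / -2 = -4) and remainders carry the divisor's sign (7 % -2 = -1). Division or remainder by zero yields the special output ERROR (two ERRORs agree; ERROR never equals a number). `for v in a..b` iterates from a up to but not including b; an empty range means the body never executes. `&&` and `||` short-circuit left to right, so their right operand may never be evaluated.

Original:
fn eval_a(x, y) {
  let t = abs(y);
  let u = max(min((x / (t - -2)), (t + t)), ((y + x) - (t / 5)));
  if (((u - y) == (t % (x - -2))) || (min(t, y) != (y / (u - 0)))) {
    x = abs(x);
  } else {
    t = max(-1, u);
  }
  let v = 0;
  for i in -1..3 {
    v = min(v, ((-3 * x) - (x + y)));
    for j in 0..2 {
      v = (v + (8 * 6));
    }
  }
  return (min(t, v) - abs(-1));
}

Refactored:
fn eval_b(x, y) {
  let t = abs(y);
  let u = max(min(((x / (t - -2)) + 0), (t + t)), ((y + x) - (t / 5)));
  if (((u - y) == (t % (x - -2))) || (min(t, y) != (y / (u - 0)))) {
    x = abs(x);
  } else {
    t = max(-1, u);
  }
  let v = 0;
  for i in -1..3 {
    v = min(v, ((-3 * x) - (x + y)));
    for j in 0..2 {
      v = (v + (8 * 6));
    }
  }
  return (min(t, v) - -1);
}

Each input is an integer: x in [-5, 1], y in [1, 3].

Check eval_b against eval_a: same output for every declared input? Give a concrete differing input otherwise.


Evaluate both at x=-5, y=1.
eval_a: t=1, then u=-2, then (((u - y) == (t % (x - -2))) || (min(t, y) != (y / (u - 0)))) is true, then x=5, then v=0, then (i=-1), then v=-21, then (j=0), then v=27, then (j=1), then v=75, then (i=0), then v=-21, then (j=0), then v=27, then (j=1), then v=75, then (i=1), then v=-21, then (j=0), then v=27, then (j=1), then v=75, then (i=2), then v=-21, then (j=0), then v=27, then (j=1), then v=75, then returns 0
eval_b: t=1, then u=-2, then (((u - y) == (t % (x - -2))) || (min(t, y) != (y / (u - 0)))) is true, then x=5, then v=0, then (i=-1), then v=-21, then (j=0), then v=27, then (j=1), then v=75, then (i=0), then v=-21, then (j=0), then v=27, then (j=1), then v=75, then (i=1), then v=-21, then (j=0), then v=27, then (j=1), then v=75, then (i=2), then v=-21, then (j=0), then v=27, then (j=1), then v=75, then returns 2
0 against 2: the behavior changed.
verdict: not equivalent; witness: x=-5, y=1


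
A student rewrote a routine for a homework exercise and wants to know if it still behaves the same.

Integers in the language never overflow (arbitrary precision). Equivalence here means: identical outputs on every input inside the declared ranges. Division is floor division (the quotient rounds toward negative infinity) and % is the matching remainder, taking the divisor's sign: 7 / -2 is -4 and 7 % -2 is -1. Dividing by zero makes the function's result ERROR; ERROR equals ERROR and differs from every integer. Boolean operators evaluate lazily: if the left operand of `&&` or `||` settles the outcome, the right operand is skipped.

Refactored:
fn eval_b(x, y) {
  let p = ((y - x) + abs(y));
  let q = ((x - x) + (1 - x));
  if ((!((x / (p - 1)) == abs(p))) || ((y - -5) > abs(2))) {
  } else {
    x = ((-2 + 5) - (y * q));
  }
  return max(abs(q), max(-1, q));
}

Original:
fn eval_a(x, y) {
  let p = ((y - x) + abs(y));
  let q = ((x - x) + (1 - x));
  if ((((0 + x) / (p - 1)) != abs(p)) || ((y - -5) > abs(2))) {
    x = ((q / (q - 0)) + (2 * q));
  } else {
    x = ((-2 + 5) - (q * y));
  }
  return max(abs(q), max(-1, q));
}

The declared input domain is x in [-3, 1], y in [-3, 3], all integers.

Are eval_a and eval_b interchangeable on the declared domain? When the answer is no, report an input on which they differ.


Consider the input x=1, y=-3.
eval_a: p = -1; q = 0; ((((0 + x) / (p - 1)) != abs(p)) || ((y - -5) > abs(2))) -> true; division by zero -> ERROR
eval_b: p = -1; q = 0; ((!((x / (p - 1)) == abs(p))) || ((y - -5) > abs(2))) -> true; return 0
ERROR != 0, so the rewrite changes behavior.
verdict: not equivalent; witness: x=1, y=-3


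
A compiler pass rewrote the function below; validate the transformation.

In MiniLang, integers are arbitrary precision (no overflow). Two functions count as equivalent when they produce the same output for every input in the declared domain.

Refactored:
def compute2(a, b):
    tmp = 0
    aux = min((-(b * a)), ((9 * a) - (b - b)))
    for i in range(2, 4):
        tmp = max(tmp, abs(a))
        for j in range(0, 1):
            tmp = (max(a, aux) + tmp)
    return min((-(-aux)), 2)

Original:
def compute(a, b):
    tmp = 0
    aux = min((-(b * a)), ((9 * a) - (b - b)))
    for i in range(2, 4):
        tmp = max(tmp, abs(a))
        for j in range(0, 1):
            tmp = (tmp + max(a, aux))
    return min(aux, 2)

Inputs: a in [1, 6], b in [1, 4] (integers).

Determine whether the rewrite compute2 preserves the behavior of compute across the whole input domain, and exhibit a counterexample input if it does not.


Equivalent — the differences include same computation, different form, yet no declared input distinguishes the two.
Tracing a=1, b=4: compute: tmp=0, then aux=-4, then (i=2), then tmp=1, then (j=0), then tmp=2, then (i=3), then tmp=2, then (j=0), then tmp=3, then returns -4 | compute2: tmp=0, then aux=-4, then (i=2), then tmp=1, then (j=0), then tmp=2, then (i=3), then tmp=2, then (j=0), then tmp=3, then returns -4 — matching result -4.
Every one of the 24 inputs gives matching results.
verdict: equivalent


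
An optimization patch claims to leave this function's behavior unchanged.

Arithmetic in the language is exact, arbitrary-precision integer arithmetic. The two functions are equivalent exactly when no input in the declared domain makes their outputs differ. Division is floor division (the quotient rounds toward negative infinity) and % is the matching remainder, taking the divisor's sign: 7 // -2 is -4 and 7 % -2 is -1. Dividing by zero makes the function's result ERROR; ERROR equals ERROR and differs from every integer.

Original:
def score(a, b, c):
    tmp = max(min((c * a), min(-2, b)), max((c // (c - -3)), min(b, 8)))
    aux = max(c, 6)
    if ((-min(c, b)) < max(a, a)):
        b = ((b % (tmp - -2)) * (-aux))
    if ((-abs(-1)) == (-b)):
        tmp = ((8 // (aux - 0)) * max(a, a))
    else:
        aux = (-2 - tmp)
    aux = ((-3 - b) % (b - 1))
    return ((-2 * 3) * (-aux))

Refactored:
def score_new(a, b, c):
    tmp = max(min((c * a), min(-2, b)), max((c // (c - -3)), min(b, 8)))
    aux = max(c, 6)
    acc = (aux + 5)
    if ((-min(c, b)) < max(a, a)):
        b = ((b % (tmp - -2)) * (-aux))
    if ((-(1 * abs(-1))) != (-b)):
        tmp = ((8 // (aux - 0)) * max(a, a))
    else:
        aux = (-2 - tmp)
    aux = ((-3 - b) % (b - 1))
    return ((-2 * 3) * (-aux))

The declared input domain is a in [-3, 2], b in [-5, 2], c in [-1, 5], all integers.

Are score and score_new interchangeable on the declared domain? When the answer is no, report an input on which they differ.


Equivalent. One difference looks behavioral, but it never changes the outcome for any declared input.
Sweeping the whole domain (336 inputs) finds no disagreement.
One worked example (a=0, b=-3, c=5) — score: tmp becomes 0; next aux becomes 6; next ((-min(c, b)) < max(a, a)) evaluates to false; next ((-abs(-1)) == (-b)) evaluates to false; next aux becomes -2; next aux becomes 0; next final value 0; score_new: tmp becomes 0; next aux becomes 6; next acc becomes 11; next ((-min(c, b)) < max(a, a)) evaluates to false; next ((-(1 * abs(-1))) != (-b)) evaluates to true; next tmp becomes 0; next aux becomes 0; next final value 0; agreement on 0.
verdict: equivalent


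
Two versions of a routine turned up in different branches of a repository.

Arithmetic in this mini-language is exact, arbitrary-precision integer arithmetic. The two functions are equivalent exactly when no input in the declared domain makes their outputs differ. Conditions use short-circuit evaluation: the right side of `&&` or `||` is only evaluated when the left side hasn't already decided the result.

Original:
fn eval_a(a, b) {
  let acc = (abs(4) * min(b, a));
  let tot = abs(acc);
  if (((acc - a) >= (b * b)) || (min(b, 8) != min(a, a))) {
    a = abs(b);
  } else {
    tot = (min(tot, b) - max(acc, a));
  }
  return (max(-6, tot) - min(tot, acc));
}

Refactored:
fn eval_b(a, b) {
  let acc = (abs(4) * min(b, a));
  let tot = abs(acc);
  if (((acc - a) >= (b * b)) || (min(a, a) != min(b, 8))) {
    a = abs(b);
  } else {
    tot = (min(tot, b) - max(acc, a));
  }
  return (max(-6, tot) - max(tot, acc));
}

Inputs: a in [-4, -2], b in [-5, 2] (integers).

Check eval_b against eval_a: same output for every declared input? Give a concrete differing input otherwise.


The rewrite breaks on a=-4, b=-5, where the results are 40 and 0.
eval_a: acc := -20 | tot := 20 | (((acc - a) >= (b * b)) || (min(b, 8) != min(a, a))): true | a := 5 | result 40
eval_b: acc := -20 | tot := 20 | (((acc - a) >= (b * b)) || (min(a, a) != min(b, 8))): true | a := 5 | result 0
verdict: not equivalent; witness: a=-4, b=-5


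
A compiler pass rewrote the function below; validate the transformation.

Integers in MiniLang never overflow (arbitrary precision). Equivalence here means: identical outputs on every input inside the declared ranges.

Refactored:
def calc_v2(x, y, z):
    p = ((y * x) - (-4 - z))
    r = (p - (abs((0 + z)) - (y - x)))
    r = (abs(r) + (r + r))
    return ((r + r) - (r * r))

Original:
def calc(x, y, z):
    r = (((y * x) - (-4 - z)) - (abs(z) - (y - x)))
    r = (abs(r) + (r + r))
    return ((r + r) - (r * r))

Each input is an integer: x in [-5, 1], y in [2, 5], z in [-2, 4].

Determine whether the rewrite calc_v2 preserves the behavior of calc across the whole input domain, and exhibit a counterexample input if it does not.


Comparing the listings, the differences include: constant usage differs, plus arithmetic usage differs, plus local variable names differ, plus statement counts differ.
Spot check at x=-5, y=5, z=-2 — calc: r = -15; r = -15; return -255. calc_v2: p = -23; r = -15; r = -15; return -255. Both give -255.
An exhaustive pass over the 196 declared inputs shows identical outputs.
verdict: equivalent


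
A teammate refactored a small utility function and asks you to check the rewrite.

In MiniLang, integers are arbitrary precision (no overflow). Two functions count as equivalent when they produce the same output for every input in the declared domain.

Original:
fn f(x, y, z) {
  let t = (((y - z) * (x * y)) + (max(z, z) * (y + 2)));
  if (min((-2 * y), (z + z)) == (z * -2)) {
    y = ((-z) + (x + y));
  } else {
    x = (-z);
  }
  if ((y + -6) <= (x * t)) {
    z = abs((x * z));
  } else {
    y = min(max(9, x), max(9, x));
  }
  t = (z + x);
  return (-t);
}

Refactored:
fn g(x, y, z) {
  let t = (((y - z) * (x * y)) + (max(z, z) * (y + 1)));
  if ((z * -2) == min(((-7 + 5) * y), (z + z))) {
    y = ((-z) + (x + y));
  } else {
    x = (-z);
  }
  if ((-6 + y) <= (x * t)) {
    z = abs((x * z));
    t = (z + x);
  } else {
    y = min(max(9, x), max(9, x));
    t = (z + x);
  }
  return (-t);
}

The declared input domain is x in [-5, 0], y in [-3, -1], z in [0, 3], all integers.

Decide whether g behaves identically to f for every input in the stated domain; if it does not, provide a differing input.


The rewrite breaks on x=0, y=-1, z=3, where the results are 0 and -6.
f: t = 3; (min((-2 * y), (z + z)) == (z * -2)) -> false; x = -3; ((y + -6) <= (x * t)) -> false; y = 9; t = 0; return 0
g: t = 0; ((z * -2) == min(((-7 + 5) * y), (z + z))) -> false; x = -3; ((-6 + y) <= (x * t)) -> true; z = 9; t = 6; return -6
verdict: not equivalent; witness: x=0, y=-1, z=3


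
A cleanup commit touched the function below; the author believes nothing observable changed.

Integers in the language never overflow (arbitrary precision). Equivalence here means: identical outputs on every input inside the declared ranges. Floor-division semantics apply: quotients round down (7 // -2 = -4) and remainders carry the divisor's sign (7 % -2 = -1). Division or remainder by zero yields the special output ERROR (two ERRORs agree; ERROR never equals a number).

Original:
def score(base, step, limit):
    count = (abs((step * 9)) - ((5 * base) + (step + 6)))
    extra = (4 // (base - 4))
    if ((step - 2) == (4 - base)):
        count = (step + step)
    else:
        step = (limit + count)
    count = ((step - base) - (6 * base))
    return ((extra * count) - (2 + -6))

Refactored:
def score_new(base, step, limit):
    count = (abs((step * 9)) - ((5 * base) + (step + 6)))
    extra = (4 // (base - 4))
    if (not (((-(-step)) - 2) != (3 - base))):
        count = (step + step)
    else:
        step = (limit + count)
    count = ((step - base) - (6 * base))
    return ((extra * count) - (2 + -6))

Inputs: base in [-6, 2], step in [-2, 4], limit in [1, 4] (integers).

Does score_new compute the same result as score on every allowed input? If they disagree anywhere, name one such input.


Try base=1, step=4, limit=1.
score: count = 21; extra = -2; ((step - 2) == (4 - base)) -> false; step = 22; count = 15; return -26
score_new: count = 21; extra = -2; (not (((-(-step)) - 2) != (3 - base))) -> true; count = 8; count = -3; return 10
-26 and 10 differ, so these are not the same function on this domain.
verdict: not equivalent; witness: base=1, step=4, limit=1


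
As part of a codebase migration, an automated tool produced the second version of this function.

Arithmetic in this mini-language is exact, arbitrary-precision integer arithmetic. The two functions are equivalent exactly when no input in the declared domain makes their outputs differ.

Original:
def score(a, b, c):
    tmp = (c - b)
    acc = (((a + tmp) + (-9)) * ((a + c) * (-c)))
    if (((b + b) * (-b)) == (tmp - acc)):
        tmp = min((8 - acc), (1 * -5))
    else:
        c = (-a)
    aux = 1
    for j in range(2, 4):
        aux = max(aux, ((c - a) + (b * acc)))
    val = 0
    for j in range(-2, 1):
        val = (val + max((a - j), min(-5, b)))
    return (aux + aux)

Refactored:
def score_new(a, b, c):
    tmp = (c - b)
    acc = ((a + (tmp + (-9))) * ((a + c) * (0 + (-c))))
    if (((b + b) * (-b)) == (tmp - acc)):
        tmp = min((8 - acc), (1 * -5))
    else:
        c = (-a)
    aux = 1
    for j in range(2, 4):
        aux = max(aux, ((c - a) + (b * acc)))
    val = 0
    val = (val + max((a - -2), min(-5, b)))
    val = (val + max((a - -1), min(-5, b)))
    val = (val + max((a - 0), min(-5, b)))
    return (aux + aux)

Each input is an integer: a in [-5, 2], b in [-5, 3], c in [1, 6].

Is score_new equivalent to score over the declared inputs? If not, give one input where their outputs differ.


Behavior is preserved: although min/max/abs usage differs, and constant usage differs, and statement counts differ, and arithmetic usage differs, and loop structure differs, the outputs never diverge.
One worked example (a=0, b=-3, c=1) — score: tmp := 4 | acc := 5 | (((b + b) * (-b)) == (tmp - acc)): false | c := 0 | aux := 1 | iter j=2: | aux := 1 | iter j=3: | aux := 1 | val := 0 | iter j=-2: | val := 2 | iter j=-1: | val := 3 | iter j=0: | val := 3 | result 2; score_new: tmp := 4 | acc := 5 | (((b + b) * (-b)) == (tmp - acc)): false | c := 0 | aux := 1 | iter j=2: | aux := 1 | iter j=3: | aux := 1 | val := 0 | val := 2 | val := 3 | val := 3 | result 2; agreement on 2.
Across all 432 domain points the two functions coincide.
verdict: equivalent


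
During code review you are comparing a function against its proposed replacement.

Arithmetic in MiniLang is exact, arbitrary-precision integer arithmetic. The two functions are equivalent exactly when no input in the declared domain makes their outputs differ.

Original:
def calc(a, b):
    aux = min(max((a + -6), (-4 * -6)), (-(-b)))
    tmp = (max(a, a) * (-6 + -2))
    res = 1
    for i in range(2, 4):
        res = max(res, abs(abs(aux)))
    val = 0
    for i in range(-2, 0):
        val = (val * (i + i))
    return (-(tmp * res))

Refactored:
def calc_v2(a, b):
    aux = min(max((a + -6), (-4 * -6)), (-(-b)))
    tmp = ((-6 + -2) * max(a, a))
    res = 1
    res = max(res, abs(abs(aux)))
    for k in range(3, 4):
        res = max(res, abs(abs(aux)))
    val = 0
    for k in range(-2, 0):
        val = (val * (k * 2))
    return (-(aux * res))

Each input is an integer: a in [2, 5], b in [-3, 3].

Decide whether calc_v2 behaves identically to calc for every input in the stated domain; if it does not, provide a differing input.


Consider the input a=2, b=-3.
calc: aux = -3; tmp = -16; res = 1; [i=2]; res = 3; [i=3]; res = 3; val = 0; [i=-2]; val = 0; [i=-1]; val = 0; return 48
calc_v2: aux = -3; tmp = -16; res = 1; res = 3; [k=3]; res = 3; val = 0; [k=-2]; val = 0; [k=-1]; val = 0; return 9
48 and 9 differ, so these are not the same function on this domain.
verdict: not equivalent; witness: a=2, b=-3


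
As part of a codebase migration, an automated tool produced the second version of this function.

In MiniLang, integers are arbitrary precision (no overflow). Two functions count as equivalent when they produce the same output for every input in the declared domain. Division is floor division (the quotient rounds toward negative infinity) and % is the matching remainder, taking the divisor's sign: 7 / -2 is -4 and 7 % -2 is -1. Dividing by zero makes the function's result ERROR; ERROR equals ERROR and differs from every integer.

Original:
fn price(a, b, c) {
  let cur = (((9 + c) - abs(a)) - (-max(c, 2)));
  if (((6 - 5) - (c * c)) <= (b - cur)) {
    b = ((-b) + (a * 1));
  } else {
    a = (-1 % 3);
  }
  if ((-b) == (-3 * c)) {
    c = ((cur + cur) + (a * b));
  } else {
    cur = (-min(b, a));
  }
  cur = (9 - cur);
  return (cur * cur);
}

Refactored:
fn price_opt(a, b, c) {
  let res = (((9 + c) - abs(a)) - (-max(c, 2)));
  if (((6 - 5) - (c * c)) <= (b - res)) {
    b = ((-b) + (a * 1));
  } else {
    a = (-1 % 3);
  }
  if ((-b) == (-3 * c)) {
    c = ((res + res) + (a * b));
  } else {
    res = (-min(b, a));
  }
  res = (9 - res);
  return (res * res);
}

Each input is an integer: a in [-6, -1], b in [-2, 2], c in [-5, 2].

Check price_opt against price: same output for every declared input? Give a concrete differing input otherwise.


Side by side, the visible changes include: local variable names differ.
One worked example (a=-2, b=0, c=-4) — price: cur = 5; (((6 - 5) - (c * c)) <= (b - cur)) -> true; b = -2; ((-b) == (-3 * c)) -> false; cur = 2; cur = 7; return 49; price_opt: res = 5; (((6 - 5) - (c * c)) <= (b - res)) -> true; b = -2; ((-b) == (-3 * c)) -> false; res = 2; res = 7; return 49; agreement on 49.
Sweeping the whole domain (240 inputs) finds no disagreement.
verdict: equivalent


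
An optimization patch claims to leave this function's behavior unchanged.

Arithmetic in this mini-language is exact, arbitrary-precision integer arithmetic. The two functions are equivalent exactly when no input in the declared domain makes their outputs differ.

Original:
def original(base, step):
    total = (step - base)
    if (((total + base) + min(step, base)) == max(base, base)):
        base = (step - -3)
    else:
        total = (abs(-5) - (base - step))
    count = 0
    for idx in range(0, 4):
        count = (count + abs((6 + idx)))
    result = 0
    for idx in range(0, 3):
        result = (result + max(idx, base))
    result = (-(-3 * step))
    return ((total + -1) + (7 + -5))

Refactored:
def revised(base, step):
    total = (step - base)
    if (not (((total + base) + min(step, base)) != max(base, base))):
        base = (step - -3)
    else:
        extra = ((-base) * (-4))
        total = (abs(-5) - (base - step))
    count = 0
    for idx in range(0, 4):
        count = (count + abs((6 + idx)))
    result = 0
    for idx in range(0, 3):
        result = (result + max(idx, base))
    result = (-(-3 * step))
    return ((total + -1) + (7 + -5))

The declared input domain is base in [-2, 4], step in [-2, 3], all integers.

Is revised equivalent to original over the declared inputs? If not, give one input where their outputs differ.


Differences: local variable names differ; also boolean connective usage differs; also statement counts differ; also constant usage differs; also comparison usage differs; also arithmetic usage differs — yet all 42 inputs agree.
verdict: equivalent


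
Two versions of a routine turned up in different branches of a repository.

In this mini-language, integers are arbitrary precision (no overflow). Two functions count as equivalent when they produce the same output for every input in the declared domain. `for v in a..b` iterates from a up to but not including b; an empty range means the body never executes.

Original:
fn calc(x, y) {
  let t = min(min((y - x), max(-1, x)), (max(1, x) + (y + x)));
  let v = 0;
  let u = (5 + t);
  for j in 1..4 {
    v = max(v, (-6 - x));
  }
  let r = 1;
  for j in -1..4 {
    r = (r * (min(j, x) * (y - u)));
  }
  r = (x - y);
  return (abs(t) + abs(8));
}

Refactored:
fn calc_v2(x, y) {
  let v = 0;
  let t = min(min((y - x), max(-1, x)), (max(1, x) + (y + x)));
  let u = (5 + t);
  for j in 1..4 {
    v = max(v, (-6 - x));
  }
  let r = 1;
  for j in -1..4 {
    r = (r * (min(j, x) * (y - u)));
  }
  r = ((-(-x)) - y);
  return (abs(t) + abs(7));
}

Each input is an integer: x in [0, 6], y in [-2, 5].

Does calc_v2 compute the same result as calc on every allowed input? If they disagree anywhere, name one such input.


Take x=0, y=-2.
calc: t = -2; v = 0; u = 3; [j=1]; v = 0; [j=2]; v = 0; [j=3]; v = 0; r = 1; [j=-1]; r = 5; [j=0]; r = 0; [j=1]; r = 0; [j=2]; r = 0; [j=3]; r = 0; r = 2; return 10
calc_v2: v = 0; t = -2; u = 3; [j=1]; v = 0; [j=2]; v = 0; [j=3]; v = 0; r = 1; [j=-1]; r = 5; [j=0]; r = 0; [j=1]; r = 0; [j=2]; r = 0; [j=3]; r = 0; r = 2; return 9
10 != 9, so the rewrite changes behavior.
verdict: not equivalent; witness: x=0, y=-2


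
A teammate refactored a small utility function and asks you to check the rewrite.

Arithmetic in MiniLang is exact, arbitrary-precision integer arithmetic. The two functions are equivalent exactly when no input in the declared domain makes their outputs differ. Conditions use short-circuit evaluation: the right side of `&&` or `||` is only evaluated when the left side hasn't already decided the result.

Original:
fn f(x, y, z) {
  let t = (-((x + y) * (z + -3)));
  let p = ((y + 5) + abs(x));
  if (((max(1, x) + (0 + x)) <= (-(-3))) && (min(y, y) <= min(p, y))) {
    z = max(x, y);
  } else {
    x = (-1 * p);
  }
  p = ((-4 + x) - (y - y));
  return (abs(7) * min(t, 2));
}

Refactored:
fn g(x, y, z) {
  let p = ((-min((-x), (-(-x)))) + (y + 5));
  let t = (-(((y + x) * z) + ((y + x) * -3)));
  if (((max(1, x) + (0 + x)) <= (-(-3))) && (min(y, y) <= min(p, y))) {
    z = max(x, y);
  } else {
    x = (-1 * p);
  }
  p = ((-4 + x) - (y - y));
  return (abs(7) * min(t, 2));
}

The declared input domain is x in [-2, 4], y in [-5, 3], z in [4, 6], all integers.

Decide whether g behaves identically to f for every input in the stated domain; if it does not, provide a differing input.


The two are interchangeable: min/max/abs usage differs; and arithmetic usage differs, and every declared input agrees.
Spot check at x=3, y=-4, z=6 — f: t := 3 | p := 4 | (((max(1, x) + (0 + x)) <= (-(-3))) && (min(y, y) <= min(p, y))): false | x := -4 | p := -8 | result 14. g: p := 4 | t := 3 | (((max(1, x) + (0 + x)) <= (-(-3))) && (min(y, y) <= min(p, y))): false | x := -4 | p := -8 | result 14. Both give 14.
Sweeping the whole domain (189 inputs) finds no disagreement.
verdict: equivalent


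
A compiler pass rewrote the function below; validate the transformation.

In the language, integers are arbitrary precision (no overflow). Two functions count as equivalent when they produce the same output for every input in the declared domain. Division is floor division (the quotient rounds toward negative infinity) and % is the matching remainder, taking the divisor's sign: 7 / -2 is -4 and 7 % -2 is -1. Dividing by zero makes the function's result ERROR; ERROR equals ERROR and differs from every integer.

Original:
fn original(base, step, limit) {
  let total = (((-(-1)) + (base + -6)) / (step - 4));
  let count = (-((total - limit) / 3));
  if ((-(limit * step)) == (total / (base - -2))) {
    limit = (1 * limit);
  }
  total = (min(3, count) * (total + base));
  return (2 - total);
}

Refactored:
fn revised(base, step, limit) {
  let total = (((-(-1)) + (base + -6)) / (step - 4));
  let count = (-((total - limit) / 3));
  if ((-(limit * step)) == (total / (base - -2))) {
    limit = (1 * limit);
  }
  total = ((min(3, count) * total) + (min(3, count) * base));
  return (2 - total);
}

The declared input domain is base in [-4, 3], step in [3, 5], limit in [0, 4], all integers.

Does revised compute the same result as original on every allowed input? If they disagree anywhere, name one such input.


Although min/max/abs usage differs; and arithmetic usage differs; and constant usage differs, 120/120 inputs agree.
verdict: equivalent


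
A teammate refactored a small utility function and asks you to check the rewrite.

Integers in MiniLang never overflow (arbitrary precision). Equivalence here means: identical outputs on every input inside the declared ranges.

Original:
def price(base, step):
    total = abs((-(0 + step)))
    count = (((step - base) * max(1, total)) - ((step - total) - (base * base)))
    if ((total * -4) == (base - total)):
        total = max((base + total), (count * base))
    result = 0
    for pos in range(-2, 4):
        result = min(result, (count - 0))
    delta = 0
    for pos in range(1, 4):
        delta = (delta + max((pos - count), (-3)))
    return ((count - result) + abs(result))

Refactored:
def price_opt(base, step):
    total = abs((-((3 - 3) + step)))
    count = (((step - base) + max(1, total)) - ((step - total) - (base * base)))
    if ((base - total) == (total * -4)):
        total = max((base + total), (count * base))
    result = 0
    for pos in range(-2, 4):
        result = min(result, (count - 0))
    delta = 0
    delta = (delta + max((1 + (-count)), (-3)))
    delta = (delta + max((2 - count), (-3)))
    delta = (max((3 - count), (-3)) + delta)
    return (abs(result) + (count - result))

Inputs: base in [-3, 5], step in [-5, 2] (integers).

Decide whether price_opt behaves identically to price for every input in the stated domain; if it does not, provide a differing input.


Run the pair on base=-3, step=-5.
price: total = 5; count = 9; ((total * -4) == (base - total)) -> false; result = 0; [pos=-2]; result = 0; [pos=-1]; result = 0; [pos=0]; result = 0; [pos=1]; result = 0; [pos=2]; result = 0; [pos=3]; result = 0; delta = 0; [pos=1]; delta = -3; [pos=2]; delta = -6; [pos=3]; delta = -9; return 9
price_opt: total = 5; count = 22; ((base - total) == (total * -4)) -> false; result = 0; [pos=-2]; result = 0; [pos=-1]; result = 0; [pos=0]; result = 0; [pos=1]; result = 0; [pos=2]; result = 0; [pos=3]; result = 0; delta = 0; delta = -3; delta = -6; delta = -9; return 22
9 and 22 differ, so these are not the same function on this domain.
verdict: not equivalent; witness: base=-3, step=-5


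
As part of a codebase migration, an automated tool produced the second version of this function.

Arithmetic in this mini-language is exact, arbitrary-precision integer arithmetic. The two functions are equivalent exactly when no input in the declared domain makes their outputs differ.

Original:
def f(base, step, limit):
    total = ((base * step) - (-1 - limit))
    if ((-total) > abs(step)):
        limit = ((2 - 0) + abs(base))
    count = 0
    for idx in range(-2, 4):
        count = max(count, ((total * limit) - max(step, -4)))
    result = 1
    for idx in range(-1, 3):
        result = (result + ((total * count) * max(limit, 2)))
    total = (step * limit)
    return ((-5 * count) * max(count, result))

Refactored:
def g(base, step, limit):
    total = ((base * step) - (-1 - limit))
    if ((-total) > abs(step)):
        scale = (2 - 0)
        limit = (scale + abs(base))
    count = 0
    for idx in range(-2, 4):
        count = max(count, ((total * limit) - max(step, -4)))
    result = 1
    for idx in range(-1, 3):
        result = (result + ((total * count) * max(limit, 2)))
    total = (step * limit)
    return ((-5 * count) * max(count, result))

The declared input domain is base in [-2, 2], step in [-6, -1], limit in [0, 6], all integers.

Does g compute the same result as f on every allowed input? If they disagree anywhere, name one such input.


Side by side, the visible changes include: local variable names differ; statement counts differ.
One worked example (base=-1, step=-1, limit=6) — f: total := 8 | ((-total) > abs(step)): false | count := 0 | iter idx=-2: | count := 49 | iter idx=-1: | count := 49 | iter idx=0: | count := 49 | iter idx=1: | count := 49 | iter idx=2: | count := 49 | iter idx=3: | count := 49 | result := 1 | iter idx=-1: | result := 2353 | iter idx=0: | result := 4705 | iter idx=1: | result := 7057 | iter idx=2: | result := 9409 | total := -6 | result -2305205; g: total := 8 | ((-total) > abs(step)): false | count := 0 | iter idx=-2: | count := 49 | iter idx=-1: | count := 49 | iter idx=0: | count := 49 | iter idx=1: | count := 49 | iter idx=2: | count := 49 | iter idx=3: | count := 49 | result := 1 | iter idx=-1: | result := 2353 | iter idx=0: | result := 4705 | iter idx=1: | result := 7057 | iter idx=2: | result := 9409 | total := -6 | result -2305205; agreement on -2305205.
Across all 210 domain points the two functions coincide.
verdict: equivalent


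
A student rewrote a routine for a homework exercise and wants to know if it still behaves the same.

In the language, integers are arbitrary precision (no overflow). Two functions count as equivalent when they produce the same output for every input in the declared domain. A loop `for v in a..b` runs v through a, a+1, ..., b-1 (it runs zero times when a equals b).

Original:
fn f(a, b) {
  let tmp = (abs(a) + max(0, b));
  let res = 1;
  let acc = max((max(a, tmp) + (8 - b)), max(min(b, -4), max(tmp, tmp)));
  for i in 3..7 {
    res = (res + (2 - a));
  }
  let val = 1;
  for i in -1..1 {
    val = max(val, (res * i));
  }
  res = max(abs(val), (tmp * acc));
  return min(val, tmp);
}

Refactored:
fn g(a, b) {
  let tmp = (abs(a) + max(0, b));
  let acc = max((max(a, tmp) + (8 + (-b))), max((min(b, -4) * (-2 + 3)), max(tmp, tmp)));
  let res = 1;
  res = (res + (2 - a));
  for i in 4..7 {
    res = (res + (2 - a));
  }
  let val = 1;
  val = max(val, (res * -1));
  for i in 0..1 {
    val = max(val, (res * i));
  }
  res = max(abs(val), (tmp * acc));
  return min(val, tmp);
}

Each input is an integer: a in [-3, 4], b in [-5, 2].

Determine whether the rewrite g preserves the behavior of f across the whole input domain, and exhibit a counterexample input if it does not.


Behavior is preserved: although loop structure differs, and constant usage differs, and statement counts differ, and arithmetic usage differs, and min/max/abs usage differs, the outputs never diverge.
As a probe, take a=0, b=2: f runs tmp becomes 2; next res becomes 1; next acc becomes 8; next at i=3:; next res becomes 3; next at i=4:; next res becomes 5; next at i=5:; next res becomes 7; next at i=6:; next res becomes 9; next val becomes 1; next at i=-1:; next val becomes 1; next at i=0:; next val becomes 1; next res becomes 16; next final value 1; g runs tmp becomes 2; next acc becomes 8; next res becomes 1; next res becomes 3; next at i=4:; next res becomes 5; next at i=5:; next res becomes 7; next at i=6:; next res becomes 9; next val becomes 1; next val becomes 1; next at i=0:; next val becomes 1; next res becomes 16; next final value 1; both end at 1.
Sweeping the whole domain (64 inputs) finds no disagreement.
verdict: equivalent


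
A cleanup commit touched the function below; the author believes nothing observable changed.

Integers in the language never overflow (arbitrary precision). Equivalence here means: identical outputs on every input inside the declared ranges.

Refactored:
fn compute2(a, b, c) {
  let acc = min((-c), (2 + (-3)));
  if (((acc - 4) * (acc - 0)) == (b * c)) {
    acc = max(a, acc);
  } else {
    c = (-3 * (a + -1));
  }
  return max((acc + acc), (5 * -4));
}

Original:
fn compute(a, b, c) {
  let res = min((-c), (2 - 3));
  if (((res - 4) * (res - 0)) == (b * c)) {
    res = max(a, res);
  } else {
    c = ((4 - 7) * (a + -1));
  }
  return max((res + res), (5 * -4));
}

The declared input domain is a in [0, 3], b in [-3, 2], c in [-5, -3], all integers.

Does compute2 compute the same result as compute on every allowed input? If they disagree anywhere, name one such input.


The two are interchangeable: local variable names differ, and constant usage differs, and arithmetic usage differs, and every declared input agrees.
As a probe, take a=1, b=-3, c=-3: compute runs res = -1; (((res - 4) * (res - 0)) == (b * c)) -> false; c = 0; return -2; compute2 runs acc = -1; (((acc - 4) * (acc - 0)) == (b * c)) -> false; c = 0; return -2; both end at -2.
An exhaustive pass over the 72 declared inputs shows identical outputs.
verdict: equivalent


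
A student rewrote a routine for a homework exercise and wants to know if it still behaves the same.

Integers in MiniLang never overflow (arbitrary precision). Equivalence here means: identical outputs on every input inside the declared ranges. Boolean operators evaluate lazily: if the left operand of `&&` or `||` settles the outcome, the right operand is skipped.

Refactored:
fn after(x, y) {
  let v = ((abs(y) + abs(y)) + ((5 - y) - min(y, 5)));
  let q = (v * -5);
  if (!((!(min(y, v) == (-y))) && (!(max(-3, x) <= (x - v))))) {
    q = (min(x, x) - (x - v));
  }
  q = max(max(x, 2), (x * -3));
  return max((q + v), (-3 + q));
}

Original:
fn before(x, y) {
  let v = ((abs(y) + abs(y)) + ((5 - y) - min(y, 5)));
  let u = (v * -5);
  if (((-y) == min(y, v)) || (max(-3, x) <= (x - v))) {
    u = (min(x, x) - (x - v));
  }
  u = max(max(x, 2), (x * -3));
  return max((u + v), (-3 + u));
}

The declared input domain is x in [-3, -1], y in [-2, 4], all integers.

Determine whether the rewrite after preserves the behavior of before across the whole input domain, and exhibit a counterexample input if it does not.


Differences: local variable names differ, plus boolean connective usage differs — yet all 21 inputs agree.
verdict: equivalent


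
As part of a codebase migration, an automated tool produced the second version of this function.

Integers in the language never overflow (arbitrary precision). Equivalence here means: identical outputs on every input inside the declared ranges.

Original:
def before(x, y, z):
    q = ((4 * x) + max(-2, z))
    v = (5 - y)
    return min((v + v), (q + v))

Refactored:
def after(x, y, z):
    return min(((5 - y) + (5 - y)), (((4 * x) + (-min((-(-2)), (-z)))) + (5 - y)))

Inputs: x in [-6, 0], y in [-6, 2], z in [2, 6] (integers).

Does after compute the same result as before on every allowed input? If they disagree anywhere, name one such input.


Comparing the listings, the differences include: min/max/abs usage differs; and constant usage differs; and statement counts differ; and local variable names differ; and arithmetic usage differs.
One worked example (x=-5, y=2, z=3) — before: q := -17 | v := 3 | result -14; after: result -14; agreement on -14.
Checked all 315 inputs in the declared domain: the outputs agree on every one.
verdict: equivalent


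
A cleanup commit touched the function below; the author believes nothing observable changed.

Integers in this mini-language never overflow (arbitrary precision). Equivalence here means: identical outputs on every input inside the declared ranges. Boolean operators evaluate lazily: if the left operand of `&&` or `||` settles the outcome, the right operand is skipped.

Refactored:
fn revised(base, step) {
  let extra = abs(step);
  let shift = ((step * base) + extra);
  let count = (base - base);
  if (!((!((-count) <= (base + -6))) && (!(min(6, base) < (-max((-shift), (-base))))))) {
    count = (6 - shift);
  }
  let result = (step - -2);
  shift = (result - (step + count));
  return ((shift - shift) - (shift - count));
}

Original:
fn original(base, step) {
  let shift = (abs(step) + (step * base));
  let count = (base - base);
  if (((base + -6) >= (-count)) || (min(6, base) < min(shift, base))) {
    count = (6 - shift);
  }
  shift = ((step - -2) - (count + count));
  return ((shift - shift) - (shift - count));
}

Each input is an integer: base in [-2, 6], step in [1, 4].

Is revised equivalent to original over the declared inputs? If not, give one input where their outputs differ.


Evaluate both at base=-2, step=1.
original: shift = -1; count = 0; (((base + -6) >= (-count)) || (min(6, base) < min(shift, base))) -> false; shift = 3; return -3
revised: extra = 1; shift = -1; count = 0; (!((!((-count) <= (base + -6))) && (!(min(6, base) < (-max((-shift), (-base))))))) -> false; result = 3; shift = 2; return -2
-3 != -2, so the rewrite changes behavior.
verdict: not equivalent; witness: base=-2, step=1


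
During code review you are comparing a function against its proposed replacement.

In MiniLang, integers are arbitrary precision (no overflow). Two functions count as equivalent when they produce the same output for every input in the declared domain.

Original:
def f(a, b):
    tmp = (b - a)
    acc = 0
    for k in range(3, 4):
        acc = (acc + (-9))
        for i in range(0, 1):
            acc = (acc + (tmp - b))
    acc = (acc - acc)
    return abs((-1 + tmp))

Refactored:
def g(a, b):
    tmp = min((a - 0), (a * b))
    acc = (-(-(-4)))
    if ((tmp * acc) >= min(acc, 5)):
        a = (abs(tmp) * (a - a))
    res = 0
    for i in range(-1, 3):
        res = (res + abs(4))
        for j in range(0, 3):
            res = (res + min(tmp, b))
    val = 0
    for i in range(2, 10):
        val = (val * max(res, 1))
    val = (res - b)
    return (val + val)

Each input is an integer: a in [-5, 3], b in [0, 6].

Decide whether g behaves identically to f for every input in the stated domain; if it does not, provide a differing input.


Not equivalent: a=-5, b=0 separates them (4 vs -88).
f: tmp=5, then acc=0, then (k=3), then acc=-9, then (i=0), then acc=-4, then acc=0, then returns 4
g: tmp=-5, then acc=-4, then ((tmp * acc) >= min(acc, 5)) is true, then a=0, then res=0, then (i=-1), then res=4, then (j=0), then res=-1, then (j=1), then res=-6, then (j=2), then res=-11, then (i=0), then res=-7, then (j=0), then res=-12, then (j=1), then res=-17, then (j=2), then res=-22, then (i=1), then res=-18, then (j=0), then res=-23, then (j=1), then res=-28, then (j=2), then res=-33, then (i=2), then res=-29, then (j=0), then res=-34, then (j=1), then res=-39, then (j=2), then res=-44, then val=0, then (i=2), then val=0, then (i=3), then val=0, then (i=4), then val=0, then (i=5), then val=0, then (i=6), then val=0, then (i=7), then val=0, then (i=8), then val=0, then (i=9), then val=0, then val=-44, then returns -88
verdict: not equivalent; witness: a=-5, b=0
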